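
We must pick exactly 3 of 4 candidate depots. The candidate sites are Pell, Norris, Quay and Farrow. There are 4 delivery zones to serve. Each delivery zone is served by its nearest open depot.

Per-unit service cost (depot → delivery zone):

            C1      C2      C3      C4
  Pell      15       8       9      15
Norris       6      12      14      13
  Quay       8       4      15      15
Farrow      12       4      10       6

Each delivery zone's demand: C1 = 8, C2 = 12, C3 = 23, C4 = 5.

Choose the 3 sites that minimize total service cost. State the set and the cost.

Choose Pell, Norris and Farrow; total service cost 333.

With exactly 3 open, each delivery zone uses its cheapest among the chosen.
{Pell, Norris, Farrow}: C1→Norris 6·8=48, C2→Farrow 4·12=48, C3→Pell 9·23=207, C4→Farrow 6·5=30. Service cost 333.
{Pell, Quay, Farrow}: service cost 349
{Norris, Quay, Farrow}: service cost 356
Among all 4 size-3 choices, {Pell, Norris, Farrow} is lowest.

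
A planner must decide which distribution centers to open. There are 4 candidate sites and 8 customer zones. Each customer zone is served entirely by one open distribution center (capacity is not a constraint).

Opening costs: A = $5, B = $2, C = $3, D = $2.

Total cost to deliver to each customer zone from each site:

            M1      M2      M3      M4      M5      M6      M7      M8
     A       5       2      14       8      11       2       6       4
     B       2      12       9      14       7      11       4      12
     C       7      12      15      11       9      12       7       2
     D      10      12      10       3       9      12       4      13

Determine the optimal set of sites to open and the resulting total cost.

For any fixed open set, each customer zone goes to its cheapest open site; total = fixed + service.
{A, B, D}: M1→B 2, M2→A 2, M3→B 9, M4→D 3, M5→B 7, M6→A 2, M7→B 4, M8→A 4. Service 33; fixed 9; total 42.
{A, B, C, D}: M1→B 2, M2→A 2, M3→B 9, M4→D 3, M5→B 7, M6→A 2, M7→B 4, M8→C 2. Service 31; fixed 12; total 43.
{A, B}: M1→B 2, M2→A 2, M3→B 9, M4→A 8, M5→B 7, M6→A 2, M7→B 4, M8→A 4. Service 38; fixed 7; total 45.
{B}: service 71 + fixed 2 = 73
No other subset beats 42.

Open A, B and D; minimum total cost 42.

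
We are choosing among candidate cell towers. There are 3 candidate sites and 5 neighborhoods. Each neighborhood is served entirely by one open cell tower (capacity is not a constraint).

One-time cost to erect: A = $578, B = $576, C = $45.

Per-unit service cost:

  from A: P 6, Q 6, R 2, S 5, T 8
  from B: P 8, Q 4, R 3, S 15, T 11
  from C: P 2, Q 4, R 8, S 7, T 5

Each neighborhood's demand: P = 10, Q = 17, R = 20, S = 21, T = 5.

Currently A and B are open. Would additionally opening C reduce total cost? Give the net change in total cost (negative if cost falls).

Current service cost with {A, B}: 313.
Adding C: each neighborhood re-picks its cheapest; new service cost 258, saving 55.
Extra fixed cost: 45. Net change = 45 − 55 = -10.
(Totals: 1467 → 1457.)

Yes — net change −10 (cost falls by 10).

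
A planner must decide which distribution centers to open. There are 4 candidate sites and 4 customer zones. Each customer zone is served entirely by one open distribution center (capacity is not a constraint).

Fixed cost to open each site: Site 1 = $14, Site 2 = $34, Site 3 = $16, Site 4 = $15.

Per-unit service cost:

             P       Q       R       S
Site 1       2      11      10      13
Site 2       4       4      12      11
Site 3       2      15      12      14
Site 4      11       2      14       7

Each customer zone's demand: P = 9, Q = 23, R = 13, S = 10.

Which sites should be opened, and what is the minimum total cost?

Open Site 1 and Site 4; minimum total cost 293.

For any fixed open set, each customer zone goes to its cheapest open site; total = fixed + service.
{Site 1, Site 4}: P→Site 1 2·9=18, Q→Site 4 2·23=46, R→Site 1 10·13=130, S→Site 4 7·10=70. Service 264; fixed 29; total 293.
{Site 1, Site 3, Site 4}: service 264 + fixed 45 = 309
{Site 3, Site 4}: P→Site 3 2·9=18, Q→Site 4 2·23=46, R→Site 3 12·13=156, S→Site 4 7·10=70. Service 290; fixed 31; total 321.
{Site 1, Site 2, Site 3, Site 4}: service 264 + fixed 79 = 343
No other subset beats 293.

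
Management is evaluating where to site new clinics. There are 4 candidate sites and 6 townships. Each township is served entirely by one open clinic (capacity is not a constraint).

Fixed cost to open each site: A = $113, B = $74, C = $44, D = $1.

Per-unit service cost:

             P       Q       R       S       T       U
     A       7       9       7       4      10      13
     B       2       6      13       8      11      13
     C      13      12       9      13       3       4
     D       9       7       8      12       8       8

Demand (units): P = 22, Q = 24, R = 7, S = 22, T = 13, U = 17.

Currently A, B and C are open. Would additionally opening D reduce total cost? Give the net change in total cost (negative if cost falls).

No — net change +1 (cost rises by 1).

Current service cost with {A, B, C}: 432.
Adding D: each township re-picks its cheapest; new service cost 432, saving 0.
Extra fixed cost: 1. Net change = 1 − 0 = 1.
(Totals: 663 → 664.)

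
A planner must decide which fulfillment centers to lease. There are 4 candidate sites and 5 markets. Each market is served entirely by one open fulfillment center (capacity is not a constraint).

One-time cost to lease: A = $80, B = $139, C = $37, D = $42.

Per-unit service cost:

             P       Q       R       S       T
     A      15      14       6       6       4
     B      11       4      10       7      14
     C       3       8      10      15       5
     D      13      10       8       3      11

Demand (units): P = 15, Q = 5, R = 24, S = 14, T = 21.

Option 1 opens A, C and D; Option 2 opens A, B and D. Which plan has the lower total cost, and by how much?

Option 1: {A, C, D}: P→C 3·15=45, Q→C 8·5=40, R→A 6·24=144, S→D 3·14=42, T→A 4·21=84. Service 355; fixed 159; total 514.
Option 2: {A, B, D}: P→B 11·15=165, Q→B 4·5=20, R→A 6·24=144, S→D 3·14=42, T→A 4·21=84. Service 455; fixed 261; total 716.
Difference: |514 − 716| = 202.

Option 1 is cheaper by 202.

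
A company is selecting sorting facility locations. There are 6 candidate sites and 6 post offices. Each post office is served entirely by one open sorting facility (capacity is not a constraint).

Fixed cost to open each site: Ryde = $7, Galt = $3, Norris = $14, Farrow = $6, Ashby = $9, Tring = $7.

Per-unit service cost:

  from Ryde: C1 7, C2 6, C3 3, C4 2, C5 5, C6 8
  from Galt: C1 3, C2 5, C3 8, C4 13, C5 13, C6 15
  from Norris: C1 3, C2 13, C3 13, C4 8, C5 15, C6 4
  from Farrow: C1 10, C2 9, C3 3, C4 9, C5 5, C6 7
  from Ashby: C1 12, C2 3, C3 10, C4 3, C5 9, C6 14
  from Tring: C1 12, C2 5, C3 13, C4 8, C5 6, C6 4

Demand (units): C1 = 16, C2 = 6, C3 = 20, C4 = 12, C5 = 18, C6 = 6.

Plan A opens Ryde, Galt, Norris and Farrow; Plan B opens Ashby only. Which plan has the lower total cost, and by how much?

Plan A is cheaper by 395.

Plan A: {Ryde, Galt, Norris, Farrow}: C1→Galt 3·16=48, C2→Galt 5·6=30, C3→Ryde 3·20=60, C4→Ryde 2·12=24, C5→Ryde 5·18=90, C6→Norris 4·6=24. Service 276; fixed 30; total 306.
Plan B: {Ashby}: C1→Ashby 12·16=192, C2→Ashby 3·6=18, C3→Ashby 10·20=200, C4→Ashby 3·12=36, C5→Ashby 9·18=162, C6→Ashby 14·6=84. Service 692; fixed 9; total 701.
Difference: |306 − 701| = 395.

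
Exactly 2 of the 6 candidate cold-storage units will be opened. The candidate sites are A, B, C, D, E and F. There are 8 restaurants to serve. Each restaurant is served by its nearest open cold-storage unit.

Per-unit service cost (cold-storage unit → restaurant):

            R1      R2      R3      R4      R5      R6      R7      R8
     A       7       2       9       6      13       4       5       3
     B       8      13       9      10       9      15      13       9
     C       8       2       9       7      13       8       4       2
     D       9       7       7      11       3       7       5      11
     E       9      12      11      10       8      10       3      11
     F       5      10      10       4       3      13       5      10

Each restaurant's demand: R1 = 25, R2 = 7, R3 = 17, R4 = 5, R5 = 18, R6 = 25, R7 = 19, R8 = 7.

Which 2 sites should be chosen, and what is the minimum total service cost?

Choose A and F; total service cost 582.

With exactly 2 open, each restaurant uses its cheapest among the chosen.
{A, F}: R1→F 5·25=125, R2→A 2·7=14, R3→A 9·17=153, R4→F 4·5=20, R5→F 3·18=54, R6→A 4·25=100, R7→A 5·19=95, R8→A 3·7=21. Service cost 582.
{A, D}: service cost 608
{C, F}: service cost 656
Among all 15 size-2 choices, {A, F} is lowest.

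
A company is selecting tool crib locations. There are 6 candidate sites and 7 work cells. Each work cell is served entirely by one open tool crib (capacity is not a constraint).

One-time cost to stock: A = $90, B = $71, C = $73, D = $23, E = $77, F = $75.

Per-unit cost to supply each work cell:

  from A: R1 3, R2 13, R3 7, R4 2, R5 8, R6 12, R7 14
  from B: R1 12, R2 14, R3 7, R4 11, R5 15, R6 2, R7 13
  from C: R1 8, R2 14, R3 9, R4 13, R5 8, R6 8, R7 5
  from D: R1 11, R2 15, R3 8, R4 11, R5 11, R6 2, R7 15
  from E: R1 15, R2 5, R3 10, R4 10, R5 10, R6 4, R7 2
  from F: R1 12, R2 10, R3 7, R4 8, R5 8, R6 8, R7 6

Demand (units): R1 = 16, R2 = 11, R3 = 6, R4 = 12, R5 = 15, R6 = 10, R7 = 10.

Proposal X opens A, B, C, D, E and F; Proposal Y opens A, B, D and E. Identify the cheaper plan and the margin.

Proposal X: {A, B, C, D, E, F}: R1→A 3·16=48, R2→E 5·11=55, R3→A 7·6=42, R4→A 2·12=24, R5→A 8·15=120, R6→B 2·10=20, R7→E 2·10=20. Service 329; fixed 409; total 738.
Proposal Y: {A, B, D, E}: R1→A 3·16=48, R2→E 5·11=55, R3→A 7·6=42, R4→A 2·12=24, R5→A 8·15=120, R6→B 2·10=20, R7→E 2·10=20. Service 329; fixed 261; total 590.
Difference: |738 − 590| = 148.

Proposal Y is cheaper by 148.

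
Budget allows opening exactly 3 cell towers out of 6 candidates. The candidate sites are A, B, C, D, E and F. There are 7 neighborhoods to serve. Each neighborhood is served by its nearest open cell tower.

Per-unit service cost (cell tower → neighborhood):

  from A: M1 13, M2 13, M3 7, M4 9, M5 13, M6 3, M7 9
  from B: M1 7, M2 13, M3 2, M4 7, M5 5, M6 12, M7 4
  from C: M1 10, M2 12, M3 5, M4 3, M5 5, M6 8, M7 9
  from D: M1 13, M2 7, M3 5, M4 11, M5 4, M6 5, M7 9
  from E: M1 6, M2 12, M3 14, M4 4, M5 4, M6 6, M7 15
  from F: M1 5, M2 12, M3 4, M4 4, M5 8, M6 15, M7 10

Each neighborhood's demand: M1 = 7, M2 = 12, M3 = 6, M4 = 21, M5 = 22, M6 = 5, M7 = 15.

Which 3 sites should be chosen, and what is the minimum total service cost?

With exactly 3 open, each neighborhood uses its cheapest among the chosen.
{B, C, D}: M1→B 7·7=49, M2→D 7·12=84, M3→B 2·6=12, M4→C 3·21=63, M5→D 4·22=88, M6→D 5·5=25, M7→B 4·15=60. Service cost 381.
{B, D, F}: service cost 388
{B, D, E}: service cost 395
Among all 20 size-3 choices, {B, C, D} is lowest.

Choose B, C and D; total service cost 381.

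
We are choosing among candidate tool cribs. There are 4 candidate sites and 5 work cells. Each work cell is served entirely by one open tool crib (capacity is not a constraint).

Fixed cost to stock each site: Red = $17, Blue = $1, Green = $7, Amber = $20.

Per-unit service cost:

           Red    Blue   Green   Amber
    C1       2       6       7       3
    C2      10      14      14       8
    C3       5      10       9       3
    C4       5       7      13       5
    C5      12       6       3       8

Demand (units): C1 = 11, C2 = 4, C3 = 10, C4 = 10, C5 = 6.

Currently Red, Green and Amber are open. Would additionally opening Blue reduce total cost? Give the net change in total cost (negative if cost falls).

Current service cost with {Red, Green, Amber}: 152.
Adding Blue: each work cell re-picks its cheapest; new service cost 152, saving 0.
Extra fixed cost: 1. Net change = 1 − 0 = 1.
(Totals: 196 → 197.)

No — net change +1 (cost rises by 1).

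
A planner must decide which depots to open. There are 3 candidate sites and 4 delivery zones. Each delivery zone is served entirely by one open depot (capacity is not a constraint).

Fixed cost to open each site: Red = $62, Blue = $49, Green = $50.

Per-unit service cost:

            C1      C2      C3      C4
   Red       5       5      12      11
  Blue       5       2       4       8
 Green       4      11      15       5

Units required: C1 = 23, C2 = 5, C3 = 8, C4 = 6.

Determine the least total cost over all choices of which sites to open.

Minimum total cost: 254

For any fixed open set, each delivery zone goes to its cheapest open site; total = fixed + service.
{Blue}: C1→Blue 5·23=115, C2→Blue 2·5=10, C3→Blue 4·8=32, C4→Blue 8·6=48. Service 205; fixed 49; total 254.
{Blue, Green}: C1→Green 4·23=92, C2→Blue 2·5=10, C3→Blue 4·8=32, C4→Green 5·6=30. Service 164; fixed 99; total 263.
{Red, Blue}: service 205 + fixed 111 = 316
{Red, Blue, Green}: service 164 + fixed 161 = 325
(All 7 nonempty subsets were checked; Blue only is lowest.)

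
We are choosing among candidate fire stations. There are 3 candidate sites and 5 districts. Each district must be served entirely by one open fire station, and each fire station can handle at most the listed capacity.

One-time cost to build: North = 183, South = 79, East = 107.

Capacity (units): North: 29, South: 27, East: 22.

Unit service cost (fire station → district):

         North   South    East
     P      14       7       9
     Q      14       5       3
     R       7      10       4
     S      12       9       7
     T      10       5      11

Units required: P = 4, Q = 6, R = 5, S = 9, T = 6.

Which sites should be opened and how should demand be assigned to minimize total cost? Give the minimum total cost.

Open {South, East}: P→South 7·4=28, Q→East 3·6=18, R→East 4·5=20, S→East 7·9=63, T→South 5·6=30.
Loads: South carries 10/27, East carries 20/22. Service 159; fixed 186; total 345.
Next best feasible plan costs 357.

Minimum total cost: 345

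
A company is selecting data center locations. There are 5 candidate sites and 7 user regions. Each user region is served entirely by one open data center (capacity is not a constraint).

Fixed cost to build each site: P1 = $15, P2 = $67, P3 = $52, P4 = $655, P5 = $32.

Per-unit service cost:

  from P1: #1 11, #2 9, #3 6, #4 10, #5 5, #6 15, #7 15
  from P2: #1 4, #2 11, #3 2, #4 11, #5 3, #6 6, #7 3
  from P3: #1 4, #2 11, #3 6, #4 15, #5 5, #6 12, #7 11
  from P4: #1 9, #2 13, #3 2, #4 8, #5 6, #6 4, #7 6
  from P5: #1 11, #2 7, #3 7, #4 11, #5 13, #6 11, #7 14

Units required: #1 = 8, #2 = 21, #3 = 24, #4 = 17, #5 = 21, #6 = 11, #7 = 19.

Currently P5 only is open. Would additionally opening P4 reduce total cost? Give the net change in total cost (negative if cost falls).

Current service cost with {P5}: 1250.
Adding P4: each user region re-picks its cheapest; new service cost 687, saving 563.
Extra fixed cost: 655. Net change = 655 − 563 = 92.
(Totals: 1282 → 1374.)

No — net change +92 (cost rises by 92).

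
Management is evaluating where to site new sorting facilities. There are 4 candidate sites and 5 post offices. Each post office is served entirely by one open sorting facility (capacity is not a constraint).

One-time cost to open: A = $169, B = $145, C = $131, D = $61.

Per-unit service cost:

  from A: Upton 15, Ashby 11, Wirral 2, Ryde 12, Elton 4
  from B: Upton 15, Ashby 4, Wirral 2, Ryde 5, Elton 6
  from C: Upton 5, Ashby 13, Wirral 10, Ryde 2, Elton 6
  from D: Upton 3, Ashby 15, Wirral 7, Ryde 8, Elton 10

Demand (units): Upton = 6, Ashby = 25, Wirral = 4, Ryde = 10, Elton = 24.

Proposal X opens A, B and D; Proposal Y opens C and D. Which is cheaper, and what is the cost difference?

Proposal X is cheaper by 80.

Proposal X: {A, B, D}: Upton→D 3·6=18, Ashby→B 4·25=100, Wirral→A 2·4=8, Ryde→B 5·10=50, Elton→A 4·24=96. Service 272; fixed 375; total 647.
Proposal Y: {C, D}: Upton→D 3·6=18, Ashby→C 13·25=325, Wirral→D 7·4=28, Ryde→C 2·10=20, Elton→C 6·24=144. Service 535; fixed 192; total 727.
Difference: |647 − 727| = 80.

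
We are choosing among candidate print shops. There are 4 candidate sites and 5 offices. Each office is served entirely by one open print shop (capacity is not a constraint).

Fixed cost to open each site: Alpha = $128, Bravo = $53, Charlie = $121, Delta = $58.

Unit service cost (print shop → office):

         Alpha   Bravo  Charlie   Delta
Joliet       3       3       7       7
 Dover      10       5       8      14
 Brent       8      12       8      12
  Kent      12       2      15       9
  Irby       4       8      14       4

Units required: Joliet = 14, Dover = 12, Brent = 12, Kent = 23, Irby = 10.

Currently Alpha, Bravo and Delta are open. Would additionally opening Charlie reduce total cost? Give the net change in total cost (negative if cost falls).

No — net change +121 (cost rises by 121).

Current service cost with {Alpha, Bravo, Delta}: 284.
Adding Charlie: each office re-picks its cheapest; new service cost 284, saving 0.
Extra fixed cost: 121. Net change = 121 − 0 = 121.
(Totals: 523 → 644.)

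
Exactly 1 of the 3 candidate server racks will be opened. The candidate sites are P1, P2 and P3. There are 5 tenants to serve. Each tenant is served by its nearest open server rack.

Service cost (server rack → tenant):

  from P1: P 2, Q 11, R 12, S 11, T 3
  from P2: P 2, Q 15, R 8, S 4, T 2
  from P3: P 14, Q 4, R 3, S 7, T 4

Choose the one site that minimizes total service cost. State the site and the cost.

Choose P2 only; total service cost 31.

With exactly 1 open, each tenant uses its cheapest among the chosen.
{P2}: P→P2 2, Q→P2 15, R→P2 8, S→P2 4, T→P2 2. Service cost 31.
{P3}: service cost 32
{P1}: service cost 39
Among all 3 size-1 choices, {P2} is lowest.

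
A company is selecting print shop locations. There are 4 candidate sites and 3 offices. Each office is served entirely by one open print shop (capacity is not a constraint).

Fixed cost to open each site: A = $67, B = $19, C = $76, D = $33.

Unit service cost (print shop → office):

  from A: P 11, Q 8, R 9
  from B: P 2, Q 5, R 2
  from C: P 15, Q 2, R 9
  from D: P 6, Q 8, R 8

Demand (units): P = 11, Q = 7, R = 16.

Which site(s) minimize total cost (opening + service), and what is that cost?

For any fixed open set, each office goes to its cheapest open site; total = fixed + service.
{B}: P→B 2·11=22, Q→B 5·7=35, R→B 2·16=32. Service 89; fixed 19; total 108.
{B, D}: service 89 + fixed 52 = 141
{B, C}: service 68 + fixed 95 = 163
{A, B, C, D}: P→B 2·11=22, Q→C 2·7=14, R→B 2·16=32. Service 68; fixed 195; total 263.
No other subset beats 108.

Open B only; minimum total cost 108.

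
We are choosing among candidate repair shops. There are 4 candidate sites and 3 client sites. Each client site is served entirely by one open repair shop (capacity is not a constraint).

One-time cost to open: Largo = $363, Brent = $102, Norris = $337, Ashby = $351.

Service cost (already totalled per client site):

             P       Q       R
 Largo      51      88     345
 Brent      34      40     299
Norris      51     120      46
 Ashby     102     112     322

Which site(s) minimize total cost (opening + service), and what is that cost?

Open Brent only; minimum total cost 475.

For any fixed open set, each client site goes to its cheapest open site; total = fixed + service.
{Brent}: P→Brent 34, Q→Brent 40, R→Brent 299. Service 373; fixed 102; total 475.
{Norris}: P→Norris 51, Q→Norris 120, R→Norris 46. Service 217; fixed 337; total 554.
{Brent, Norris}: service 120 + fixed 439 = 559
{Largo, Brent, Norris, Ashby}: service 120 + fixed 1153 = 1273
No other subset beats 475.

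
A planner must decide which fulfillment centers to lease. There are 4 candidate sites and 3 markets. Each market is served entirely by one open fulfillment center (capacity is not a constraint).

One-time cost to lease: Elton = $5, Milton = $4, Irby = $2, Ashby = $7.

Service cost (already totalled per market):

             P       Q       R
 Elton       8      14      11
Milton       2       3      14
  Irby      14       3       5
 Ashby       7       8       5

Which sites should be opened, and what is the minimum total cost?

For any fixed open set, each market goes to its cheapest open site; total = fixed + service.
{Milton, Irby}: P→Milton 2, Q→Milton 3, R→Irby 5. Service 10; fixed 6; total 16.
{Elton, Milton, Irby}: service 10 + fixed 11 = 21
{Milton, Ashby}: service 10 + fixed 11 = 21
{Elton, Milton, Irby, Ashby}: service 10 + fixed 18 = 28
No other subset beats 16.

Open Milton and Irby; minimum total cost 16.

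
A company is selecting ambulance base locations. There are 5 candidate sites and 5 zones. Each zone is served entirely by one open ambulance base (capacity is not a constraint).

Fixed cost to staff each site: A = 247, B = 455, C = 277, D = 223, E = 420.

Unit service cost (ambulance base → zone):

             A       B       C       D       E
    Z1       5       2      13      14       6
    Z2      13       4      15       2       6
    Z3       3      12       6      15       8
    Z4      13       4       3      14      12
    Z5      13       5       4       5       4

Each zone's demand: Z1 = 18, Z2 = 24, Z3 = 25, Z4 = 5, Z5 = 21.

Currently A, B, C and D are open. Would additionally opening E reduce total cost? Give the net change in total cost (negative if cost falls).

No — net change +420 (cost rises by 420).

Current service cost with {A, B, C, D}: 258.
Adding E: each zone re-picks its cheapest; new service cost 258, saving 0.
Extra fixed cost: 420. Net change = 420 − 0 = 420.
(Totals: 1460 → 1880.)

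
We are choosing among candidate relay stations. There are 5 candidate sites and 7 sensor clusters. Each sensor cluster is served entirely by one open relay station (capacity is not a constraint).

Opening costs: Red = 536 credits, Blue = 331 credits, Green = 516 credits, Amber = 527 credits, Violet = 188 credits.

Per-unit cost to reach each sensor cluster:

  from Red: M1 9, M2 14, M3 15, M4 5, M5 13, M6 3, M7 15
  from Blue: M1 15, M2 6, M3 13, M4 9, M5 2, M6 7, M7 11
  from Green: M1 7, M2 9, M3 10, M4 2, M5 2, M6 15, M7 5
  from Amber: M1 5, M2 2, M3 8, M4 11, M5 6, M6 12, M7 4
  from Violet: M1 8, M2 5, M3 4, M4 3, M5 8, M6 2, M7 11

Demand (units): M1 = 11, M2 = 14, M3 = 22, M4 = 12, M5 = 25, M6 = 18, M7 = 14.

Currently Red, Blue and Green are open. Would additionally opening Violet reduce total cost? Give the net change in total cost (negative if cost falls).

No — net change +24 (cost rises by 24).

Current service cost with {Red, Blue, Green}: 579.
Adding Violet: each sensor cluster re-picks its cheapest; new service cost 415, saving 164.
Extra fixed cost: 188. Net change = 188 − 164 = 24.
(Totals: 1962 → 1986.)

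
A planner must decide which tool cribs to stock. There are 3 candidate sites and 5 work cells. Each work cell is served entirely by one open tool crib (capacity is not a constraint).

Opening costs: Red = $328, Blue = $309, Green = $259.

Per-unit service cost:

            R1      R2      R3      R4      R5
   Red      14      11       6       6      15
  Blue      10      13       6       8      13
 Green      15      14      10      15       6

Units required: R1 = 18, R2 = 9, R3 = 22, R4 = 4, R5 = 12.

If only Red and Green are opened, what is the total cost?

Each work cell is assigned to its cheapest site among the open ones.
{Red, Green}: R1→Red 14·18=252, R2→Red 11·9=99, R3→Red 6·22=132, R4→Red 6·4=24, R5→Green 6·12=72. Service 579; fixed 587; total 1166.

Total cost: 1166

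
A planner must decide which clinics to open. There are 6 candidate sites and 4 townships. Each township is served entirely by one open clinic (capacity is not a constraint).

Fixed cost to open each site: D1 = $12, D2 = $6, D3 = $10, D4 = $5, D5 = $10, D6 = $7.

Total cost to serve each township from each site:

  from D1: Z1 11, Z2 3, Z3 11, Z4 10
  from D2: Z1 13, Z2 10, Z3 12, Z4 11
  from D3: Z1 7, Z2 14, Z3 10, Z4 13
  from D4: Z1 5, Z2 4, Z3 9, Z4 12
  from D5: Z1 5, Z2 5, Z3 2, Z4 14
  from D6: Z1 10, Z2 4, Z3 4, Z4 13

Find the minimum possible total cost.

For any fixed open set, each township goes to its cheapest open site; total = fixed + service.
{D4}: Z1→D4 5, Z2→D4 4, Z3→D4 9, Z4→D4 12. Service 30; fixed 5; total 35.
{D5}: service 26 + fixed 10 = 36
{D4, D6}: service 25 + fixed 12 = 37
{D1, D2, D3, D4, D5, D6}: service 20 + fixed 50 = 70
No other subset beats 35.

Minimum total cost: 35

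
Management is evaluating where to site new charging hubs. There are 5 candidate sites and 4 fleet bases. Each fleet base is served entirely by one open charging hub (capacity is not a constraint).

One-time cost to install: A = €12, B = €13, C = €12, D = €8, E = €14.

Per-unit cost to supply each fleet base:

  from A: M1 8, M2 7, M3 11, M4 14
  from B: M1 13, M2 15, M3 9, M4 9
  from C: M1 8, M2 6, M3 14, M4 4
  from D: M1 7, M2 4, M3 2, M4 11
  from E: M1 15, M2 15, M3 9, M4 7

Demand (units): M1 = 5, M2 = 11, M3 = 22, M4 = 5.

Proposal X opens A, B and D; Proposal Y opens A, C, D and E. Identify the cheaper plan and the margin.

Proposal X: {A, B, D}: M1→D 7·5=35, M2→D 4·11=44, M3→D 2·22=44, M4→B 9·5=45. Service 168; fixed 33; total 201.
Proposal Y: {A, C, D, E}: M1→D 7·5=35, M2→D 4·11=44, M3→D 2·22=44, M4→C 4·5=20. Service 143; fixed 46; total 189.
Difference: |201 − 189| = 12.

Proposal Y is cheaper by 12.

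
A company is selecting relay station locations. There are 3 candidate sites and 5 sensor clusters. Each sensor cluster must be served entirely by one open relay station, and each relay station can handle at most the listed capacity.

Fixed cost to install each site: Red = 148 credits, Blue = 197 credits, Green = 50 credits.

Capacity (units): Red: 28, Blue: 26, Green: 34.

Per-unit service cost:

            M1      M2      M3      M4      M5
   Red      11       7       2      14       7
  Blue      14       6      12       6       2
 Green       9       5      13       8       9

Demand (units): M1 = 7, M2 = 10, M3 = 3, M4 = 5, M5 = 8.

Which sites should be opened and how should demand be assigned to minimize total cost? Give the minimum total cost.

Open {Green}: M1→Green 9·7=63, M2→Green 5·10=50, M3→Green 13·3=39, M4→Green 8·5=40, M5→Green 9·8=72.
Loads: Green carries 33/34. Service 264; fixed 50; total 314.
Next best feasible plan costs 413.

Minimum total cost: 314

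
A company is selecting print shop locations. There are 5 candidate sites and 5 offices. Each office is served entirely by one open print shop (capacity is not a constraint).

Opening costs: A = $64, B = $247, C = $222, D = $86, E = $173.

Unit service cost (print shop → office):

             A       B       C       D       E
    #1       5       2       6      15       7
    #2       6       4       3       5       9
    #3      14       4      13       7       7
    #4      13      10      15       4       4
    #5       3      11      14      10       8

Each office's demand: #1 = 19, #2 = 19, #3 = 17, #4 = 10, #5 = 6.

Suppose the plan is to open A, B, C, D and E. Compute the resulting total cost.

Total cost: 1013

Each office is assigned to its cheapest site among the open ones.
{A, B, C, D, E}: #1→B 2·19=38, #2→C 3·19=57, #3→B 4·17=68, #4→D 4·10=40, #5→A 3·6=18. Service 221; fixed 792; total 1013.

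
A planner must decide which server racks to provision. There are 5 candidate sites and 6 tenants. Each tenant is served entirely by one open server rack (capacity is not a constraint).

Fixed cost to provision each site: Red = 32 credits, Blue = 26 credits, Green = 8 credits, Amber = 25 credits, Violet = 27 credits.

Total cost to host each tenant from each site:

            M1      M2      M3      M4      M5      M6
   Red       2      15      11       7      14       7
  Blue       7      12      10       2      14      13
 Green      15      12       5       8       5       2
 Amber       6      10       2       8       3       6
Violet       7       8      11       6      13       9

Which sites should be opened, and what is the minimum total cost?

Open Green only; minimum total cost 55.

For any fixed open set, each tenant goes to its cheapest open site; total = fixed + service.
{Green}: M1→Green 15, M2→Green 12, M3→Green 5, M4→Green 8, M5→Green 5, M6→Green 2. Service 47; fixed 8; total 55.
{Amber}: service 35 + fixed 25 = 60
{Green, Amber}: M1→Amber 6, M2→Amber 10, M3→Amber 2, M4→Green 8, M5→Amber 3, M6→Green 2. Service 31; fixed 33; total 64.
{Red, Blue, Green, Amber, Violet}: M1→Red 2, M2→Violet 8, M3→Amber 2, M4→Blue 2, M5→Amber 3, M6→Green 2. Service 19; fixed 118; total 137.
No other subset beats 55.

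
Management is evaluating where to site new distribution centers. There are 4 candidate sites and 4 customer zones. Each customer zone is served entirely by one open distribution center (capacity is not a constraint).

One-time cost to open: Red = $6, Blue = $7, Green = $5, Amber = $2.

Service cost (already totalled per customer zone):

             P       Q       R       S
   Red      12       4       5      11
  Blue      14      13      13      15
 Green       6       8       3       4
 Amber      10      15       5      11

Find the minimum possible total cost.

For any fixed open set, each customer zone goes to its cheapest open site; total = fixed + service.
{Green}: P→Green 6, Q→Green 8, R→Green 3, S→Green 4. Service 21; fixed 5; total 26.
{Red, Green}: service 17 + fixed 11 = 28
{Green, Amber}: service 21 + fixed 7 = 28
{Red, Blue, Green, Amber}: service 17 + fixed 20 = 37
(All 15 nonempty subsets were checked; Green only is lowest.)

Minimum total cost: 26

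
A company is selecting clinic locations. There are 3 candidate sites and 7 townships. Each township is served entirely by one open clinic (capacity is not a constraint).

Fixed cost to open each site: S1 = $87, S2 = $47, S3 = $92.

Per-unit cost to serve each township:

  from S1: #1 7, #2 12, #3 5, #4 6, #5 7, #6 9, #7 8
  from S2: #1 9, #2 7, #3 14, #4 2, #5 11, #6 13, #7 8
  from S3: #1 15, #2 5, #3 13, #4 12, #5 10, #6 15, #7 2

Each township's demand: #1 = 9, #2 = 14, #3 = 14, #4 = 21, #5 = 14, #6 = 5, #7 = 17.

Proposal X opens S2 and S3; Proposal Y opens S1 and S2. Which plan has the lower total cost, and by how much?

Proposal X: {S2, S3}: #1→S2 9·9=81, #2→S3 5·14=70, #3→S3 13·14=182, #4→S2 2·21=42, #5→S3 10·14=140, #6→S2 13·5=65, #7→S3 2·17=34. Service 614; fixed 139; total 753.
Proposal Y: {S1, S2}: #1→S1 7·9=63, #2→S2 7·14=98, #3→S1 5·14=70, #4→S2 2·21=42, #5→S1 7·14=98, #6→S1 9·5=45, #7→S1 8·17=136. Service 552; fixed 134; total 686.
Difference: |753 − 686| = 67.

Proposal Y is cheaper by 67.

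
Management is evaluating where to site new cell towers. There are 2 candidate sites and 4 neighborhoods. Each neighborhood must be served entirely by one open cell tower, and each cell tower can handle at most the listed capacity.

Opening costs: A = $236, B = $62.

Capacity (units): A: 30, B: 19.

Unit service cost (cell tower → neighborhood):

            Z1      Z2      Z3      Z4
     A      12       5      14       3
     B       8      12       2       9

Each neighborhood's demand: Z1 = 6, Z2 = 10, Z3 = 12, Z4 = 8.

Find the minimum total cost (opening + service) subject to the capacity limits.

Minimum total cost: 444

Open {A, B}: Z1→B 8·6=48, Z2→A 5·10=50, Z3→B 2·12=24, Z4→A 3·8=24.
Loads: A carries 18/30, B carries 18/19. Service 146; fixed 298; total 444.
Next best feasible plan costs 468.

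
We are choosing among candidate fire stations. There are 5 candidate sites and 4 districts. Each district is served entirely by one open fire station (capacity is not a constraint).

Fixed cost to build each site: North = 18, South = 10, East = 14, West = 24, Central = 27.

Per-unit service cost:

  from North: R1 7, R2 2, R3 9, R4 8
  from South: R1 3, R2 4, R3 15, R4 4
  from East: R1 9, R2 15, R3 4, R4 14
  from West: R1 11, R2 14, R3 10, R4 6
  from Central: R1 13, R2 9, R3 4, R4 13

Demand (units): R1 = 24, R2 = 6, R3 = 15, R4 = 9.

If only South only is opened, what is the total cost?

Total cost: 367

Each district is assigned to its cheapest site among the open ones.
{South}: R1→South 3·24=72, R2→South 4·6=24, R3→South 15·15=225, R4→South 4·9=36. Service 357; fixed 10; total 367.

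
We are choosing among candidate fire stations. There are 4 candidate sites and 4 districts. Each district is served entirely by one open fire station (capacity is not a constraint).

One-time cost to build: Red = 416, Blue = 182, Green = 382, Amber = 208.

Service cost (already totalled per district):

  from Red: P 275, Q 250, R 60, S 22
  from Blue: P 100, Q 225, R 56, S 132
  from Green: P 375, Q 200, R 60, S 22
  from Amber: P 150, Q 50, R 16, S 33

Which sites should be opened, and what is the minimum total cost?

Open Amber only; minimum total cost 457.

For any fixed open set, each district goes to its cheapest open site; total = fixed + service.
{Amber}: P→Amber 150, Q→Amber 50, R→Amber 16, S→Amber 33. Service 249; fixed 208; total 457.
{Blue, Amber}: P→Blue 100, Q→Amber 50, R→Amber 16, S→Amber 33. Service 199; fixed 390; total 589.
{Blue}: service 513 + fixed 182 = 695
{Red, Blue, Green, Amber}: P→Blue 100, Q→Amber 50, R→Amber 16, S→Red 22. Service 188; fixed 1188; total 1376.
No other subset beats 457.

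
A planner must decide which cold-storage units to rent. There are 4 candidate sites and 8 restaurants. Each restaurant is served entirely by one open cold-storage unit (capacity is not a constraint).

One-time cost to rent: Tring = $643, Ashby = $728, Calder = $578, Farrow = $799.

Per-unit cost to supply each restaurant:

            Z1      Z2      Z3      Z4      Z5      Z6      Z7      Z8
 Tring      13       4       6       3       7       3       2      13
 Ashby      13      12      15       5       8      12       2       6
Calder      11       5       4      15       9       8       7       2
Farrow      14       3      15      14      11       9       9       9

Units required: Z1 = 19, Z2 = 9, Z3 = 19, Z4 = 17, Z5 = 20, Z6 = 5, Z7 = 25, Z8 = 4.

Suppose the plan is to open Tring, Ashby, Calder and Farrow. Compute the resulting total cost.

Total cost: 3324

Each restaurant is assigned to its cheapest site among the open ones.
{Tring, Ashby, Calder, Farrow}: Z1→Calder 11·19=209, Z2→Farrow 3·9=27, Z3→Calder 4·19=76, Z4→Tring 3·17=51, Z5→Tring 7·20=140, Z6→Tring 3·5=15, Z7→Tring 2·25=50, Z8→Calder 2·4=8. Service 576; fixed 2748; total 3324.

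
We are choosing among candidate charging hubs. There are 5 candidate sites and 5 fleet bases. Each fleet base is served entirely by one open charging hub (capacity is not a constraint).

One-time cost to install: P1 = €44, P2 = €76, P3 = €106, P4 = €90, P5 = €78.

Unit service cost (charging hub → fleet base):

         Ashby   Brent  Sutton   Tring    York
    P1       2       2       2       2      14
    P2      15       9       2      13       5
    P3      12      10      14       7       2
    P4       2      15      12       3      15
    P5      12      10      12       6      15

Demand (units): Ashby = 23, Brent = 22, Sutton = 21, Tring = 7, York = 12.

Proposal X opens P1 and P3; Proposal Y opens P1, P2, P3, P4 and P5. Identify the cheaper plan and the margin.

Proposal X: {P1, P3}: Ashby→P1 2·23=46, Brent→P1 2·22=44, Sutton→P1 2·21=42, Tring→P1 2·7=14, York→P3 2·12=24. Service 170; fixed 150; total 320.
Proposal Y: {P1, P2, P3, P4, P5}: Ashby→P1 2·23=46, Brent→P1 2·22=44, Sutton→P1 2·21=42, Tring→P1 2·7=14, York→P3 2·12=24. Service 170; fixed 394; total 564.
Difference: |320 − 564| = 244.

Proposal X is cheaper by 244.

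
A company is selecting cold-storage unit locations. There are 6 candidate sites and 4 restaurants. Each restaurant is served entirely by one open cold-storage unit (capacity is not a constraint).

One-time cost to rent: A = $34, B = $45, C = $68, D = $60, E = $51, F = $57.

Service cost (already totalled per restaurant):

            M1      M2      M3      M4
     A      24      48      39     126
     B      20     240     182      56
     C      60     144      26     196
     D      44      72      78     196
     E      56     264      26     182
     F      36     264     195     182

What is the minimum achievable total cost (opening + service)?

Minimum total cost: 242

For any fixed open set, each restaurant goes to its cheapest open site; total = fixed + service.
{A, B}: M1→B 20, M2→A 48, M3→A 39, M4→B 56. Service 163; fixed 79; total 242.
{A}: service 237 + fixed 34 = 271
{A, B, E}: M1→B 20, M2→A 48, M3→E 26, M4→B 56. Service 150; fixed 130; total 280.
{A, B, C, D, E, F}: M1→B 20, M2→A 48, M3→C 26, M4→B 56. Service 150; fixed 315; total 465.
No other subset beats 242.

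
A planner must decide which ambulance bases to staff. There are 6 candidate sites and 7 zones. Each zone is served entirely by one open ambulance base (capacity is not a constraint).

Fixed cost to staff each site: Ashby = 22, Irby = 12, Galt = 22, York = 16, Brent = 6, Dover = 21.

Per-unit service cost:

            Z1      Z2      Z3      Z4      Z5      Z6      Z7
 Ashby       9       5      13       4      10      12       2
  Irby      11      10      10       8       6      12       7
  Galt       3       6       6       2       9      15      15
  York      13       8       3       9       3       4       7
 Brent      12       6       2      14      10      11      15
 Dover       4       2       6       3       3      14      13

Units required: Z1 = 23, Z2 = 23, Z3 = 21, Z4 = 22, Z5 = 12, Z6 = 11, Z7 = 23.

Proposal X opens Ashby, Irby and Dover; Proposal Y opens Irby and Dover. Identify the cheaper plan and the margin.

Proposal X: {Ashby, Irby, Dover}: Z1→Dover 4·23=92, Z2→Dover 2·23=46, Z3→Dover 6·21=126, Z4→Dover 3·22=66, Z5→Dover 3·12=36, Z6→Ashby 12·11=132, Z7→Ashby 2·23=46. Service 544; fixed 55; total 599.
Proposal Y: {Irby, Dover}: Z1→Dover 4·23=92, Z2→Dover 2·23=46, Z3→Dover 6·21=126, Z4→Dover 3·22=66, Z5→Dover 3·12=36, Z6→Irby 12·11=132, Z7→Irby 7·23=161. Service 659; fixed 33; total 692.
Difference: |599 − 692| = 93.

Proposal X is cheaper by 93.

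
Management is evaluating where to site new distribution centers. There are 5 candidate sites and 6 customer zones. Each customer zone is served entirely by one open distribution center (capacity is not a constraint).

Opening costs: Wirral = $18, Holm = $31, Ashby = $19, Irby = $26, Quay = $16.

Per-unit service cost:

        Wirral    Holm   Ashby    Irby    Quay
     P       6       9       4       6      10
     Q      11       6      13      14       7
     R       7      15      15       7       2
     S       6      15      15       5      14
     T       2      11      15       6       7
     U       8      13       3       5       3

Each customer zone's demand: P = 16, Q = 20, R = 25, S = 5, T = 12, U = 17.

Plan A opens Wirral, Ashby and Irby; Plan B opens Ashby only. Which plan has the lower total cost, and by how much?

Plan A is cheaper by 402.

Plan A: {Wirral, Ashby, Irby}: P→Ashby 4·16=64, Q→Wirral 11·20=220, R→Wirral 7·25=175, S→Irby 5·5=25, T→Wirral 2·12=24, U→Ashby 3·17=51. Service 559; fixed 63; total 622.
Plan B: {Ashby}: P→Ashby 4·16=64, Q→Ashby 13·20=260, R→Ashby 15·25=375, S→Ashby 15·5=75, T→Ashby 15·12=180, U→Ashby 3·17=51. Service 1005; fixed 19; total 1024.
Difference: |622 − 1024| = 402.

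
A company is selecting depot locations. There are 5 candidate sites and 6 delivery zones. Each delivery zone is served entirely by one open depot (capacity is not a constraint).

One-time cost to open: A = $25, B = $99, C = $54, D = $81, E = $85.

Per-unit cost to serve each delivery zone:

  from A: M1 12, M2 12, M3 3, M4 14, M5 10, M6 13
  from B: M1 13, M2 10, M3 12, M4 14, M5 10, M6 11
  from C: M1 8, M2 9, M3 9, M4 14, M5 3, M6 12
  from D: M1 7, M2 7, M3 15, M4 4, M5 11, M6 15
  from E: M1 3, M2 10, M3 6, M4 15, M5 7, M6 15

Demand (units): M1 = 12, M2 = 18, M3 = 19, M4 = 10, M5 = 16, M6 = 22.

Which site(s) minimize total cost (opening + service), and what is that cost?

Open A, C and D; minimum total cost 779.

For any fixed open set, each delivery zone goes to its cheapest open site; total = fixed + service.
{A, C, D}: M1→D 7·12=84, M2→D 7·18=126, M3→A 3·19=57, M4→D 4·10=40, M5→C 3·16=48, M6→C 12·22=264. Service 619; fixed 160; total 779.
{A, C, D, E}: service 571 + fixed 245 = 816
{A, C}: service 767 + fixed 79 = 846
{A, B, C, D, E}: service 549 + fixed 344 = 893
No other subset beats 779.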